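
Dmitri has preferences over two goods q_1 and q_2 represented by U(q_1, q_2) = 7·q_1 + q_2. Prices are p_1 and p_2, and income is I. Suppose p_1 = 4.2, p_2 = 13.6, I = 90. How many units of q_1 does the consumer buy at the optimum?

q_1* = 21.4286

Linear utility — the consumer picks whichever good has higher MU/price: 7/4.2 = 1.6667 vs 1/13.6 = 0.0735.
q_1 gives more utility per dollar, so spend all income on q_1: q_1* = I/p_1, q_2* = 0.
Numerically: q_1* = 21.4286, q_2* = 0.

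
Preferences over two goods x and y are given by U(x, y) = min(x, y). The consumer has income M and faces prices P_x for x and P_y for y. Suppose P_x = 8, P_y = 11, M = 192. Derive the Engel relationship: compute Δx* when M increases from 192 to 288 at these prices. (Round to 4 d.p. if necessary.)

Δx* = 5.0526

With perfect complements, no substitution: consume in ratio x:y = 1:1.
Budget: P_x·x + P_y·x = M, so (P_x + P_y)·x = M.
Demand: x*(P_x,P_y,M) = M/(P_x + P_y), y* = M/(P_x + P_y).
Here 8 + 11 = 19, giving x* = 10.1053.
At M' = 288: x* = 15.1579. Change: 15.1579 − 10.1053 = 5.0526.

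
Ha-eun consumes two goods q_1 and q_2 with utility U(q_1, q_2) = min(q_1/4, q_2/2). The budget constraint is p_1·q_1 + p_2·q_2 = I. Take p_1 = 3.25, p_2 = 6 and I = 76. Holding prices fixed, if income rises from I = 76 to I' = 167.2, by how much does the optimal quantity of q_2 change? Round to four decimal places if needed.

Δq_2* = 7.296

With perfect complements, no substitution: consume in ratio q_1:q_2 = 4:2.
Budget: p_1·q_1 + p_2·(1/2)·q_1 = I, so (4·p_1 + 2·p_2)·q_1 = 4·I.
Demand: q_1*(p_1,p_2,I) = 4·I/(4·p_1 + 2·p_2), q_2* = 2·I/(4·p_1 + 2·p_2).
Here 4·3.25 + 2·6 = 25, giving q_2* = 6.08.
At I' = 167.2: q_2* = 13.376. Change: 13.376 − 6.08 = 7.296.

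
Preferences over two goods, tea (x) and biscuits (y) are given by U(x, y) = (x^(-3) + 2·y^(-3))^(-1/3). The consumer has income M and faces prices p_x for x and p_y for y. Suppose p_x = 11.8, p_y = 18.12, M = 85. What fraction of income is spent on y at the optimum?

MRS = MU_x/MU_y = (1/2)·(y/x)^(4). Set equal to p_x/p_y.
Solve for the ratio: y/x = [2·p_x/p_y]^(0.25).
Substitute y = (y/x)·x into the budget: x* = M/(p_x + p_y·(y/x)).
Numerically y/x = 1.068288, so x* = 85/(11.8 + 18.12·1.068288) = 2.7281 and y* = 1.068288·2.7281 = 2.9144.
Expenditure on y: 18.12·2.9144 = 52.8086; share = 0.6213.

share on y = 0.6213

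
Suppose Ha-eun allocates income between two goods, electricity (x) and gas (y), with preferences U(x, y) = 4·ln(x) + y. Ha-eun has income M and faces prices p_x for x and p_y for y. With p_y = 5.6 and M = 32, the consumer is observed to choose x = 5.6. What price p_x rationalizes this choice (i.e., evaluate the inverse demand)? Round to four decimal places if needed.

p_x = 4

MU_x = 4/x, MU_y = 1. Tangency: 4/x = p_x/p_y.
So x*(p_x,p_y) = 4·p_y/p_x, independent of income; and y* = (M − 4·p_y)/p_y.
Set x* = 5.6 in the demand function and solve for p_x: p_x = 4.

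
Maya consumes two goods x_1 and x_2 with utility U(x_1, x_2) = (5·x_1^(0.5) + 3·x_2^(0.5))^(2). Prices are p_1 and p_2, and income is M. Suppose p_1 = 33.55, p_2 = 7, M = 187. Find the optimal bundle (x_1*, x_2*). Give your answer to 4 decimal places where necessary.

MRS = MU_x_1/MU_x_2 = (5/3)·(x_2/x_1)^(0.5). Set equal to p_1/p_2.
Solve for the ratio: x_2/x_1 = [(3/5)·p_1/p_2]^(2).
Substitute x_2 = (x_2/x_1)·x_1 into the budget: x_1* = M/(p_1 + p_2·(x_2/x_1)).
Numerically x_2/x_1 = 8.269733, so x_1* = 187/(33.55 + 7·8.269733) = 2.0451 and x_2* = 8.269733·2.0451 = 16.9124.

x_1* = 2.0451, x_2* = 16.9124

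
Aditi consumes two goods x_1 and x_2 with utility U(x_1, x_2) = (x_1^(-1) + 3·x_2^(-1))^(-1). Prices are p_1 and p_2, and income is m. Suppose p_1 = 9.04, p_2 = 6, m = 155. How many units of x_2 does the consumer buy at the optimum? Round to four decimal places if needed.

x_2* = 15.1189

With the ratio pinned down, the budget gives x_1* = m/(p_1 + p_2·(x_2/x_1)) and x_2* = (x_2/x_1)·x_1*.
Numerically x_2/x_1 = 2.126029, so x_1* = 155/(9.04 + 6·2.126029) = 7.1113 and x_2* = 2.126029·7.1113 = 15.1189.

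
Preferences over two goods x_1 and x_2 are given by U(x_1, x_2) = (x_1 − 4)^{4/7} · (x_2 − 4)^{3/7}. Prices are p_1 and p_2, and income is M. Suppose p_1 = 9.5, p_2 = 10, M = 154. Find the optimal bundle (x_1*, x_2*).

This is Cobb-Douglas in (x_1−4, x_2−4): tangency gives 4/7·p_2·(x_2−4) = 3/7·p_1·(x_1−4).
Substituting into the budget: x_1* = 4 + 4/7·(M − 4·p_1 − 4·p_2)/p_1, and x_2* = 4 + 3/7·(…)/p_2.
Discretionary income = 154 − 4·9.5 − 4·10 = 76; x_1* = 4 + 4/7·76/9.5 = 8.5714; x_2* = 4 + 3/7·76/10 = 7.2571.

x_1* = 8.5714, x_2* = 7.2571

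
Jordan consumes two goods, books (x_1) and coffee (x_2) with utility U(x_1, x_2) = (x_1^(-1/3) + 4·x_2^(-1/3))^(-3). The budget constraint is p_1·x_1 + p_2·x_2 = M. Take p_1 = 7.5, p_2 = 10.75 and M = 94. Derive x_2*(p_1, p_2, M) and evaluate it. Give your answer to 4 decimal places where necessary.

x_2* = 6.6087

MU_x_1 ∝ x_1^(-4/3), MU_x_2 ∝ 4·x_2^(-4/3), so MRS = (1/4)·(x_2/x_1)^(4/3) = p_1/p_2.
Solve for the ratio: x_2/x_1 = [4·p_1/p_2]^(0.75).
With the ratio pinned down, the budget gives x_1* = M/(p_1 + p_2·(x_2/x_1)) and x_2* = (x_2/x_1)·x_1*.
Numerically x_2/x_1 = 2.159159, so x_1* = 94/(7.5 + 10.75·2.159159) = 3.0608 and x_2* = 2.159159·3.0608 = 6.6087.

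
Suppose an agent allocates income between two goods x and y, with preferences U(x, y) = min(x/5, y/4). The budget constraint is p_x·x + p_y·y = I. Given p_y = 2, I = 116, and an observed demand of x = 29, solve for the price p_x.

p_x = 2.4

With perfect complements, no substitution: consume in ratio x:y = 5:4.
Budget: p_x·x + p_y·(4/5)·x = I, so (5·p_x + 4·p_y)·x = 5·I.
Demand: x*(p_x,p_y,I) = 5·I/(5·p_x + 4·p_y), y* = 4·I/(5·p_x + 4·p_y).
Set x* = 29 in the demand function and solve for p_x: p_x = 2.4.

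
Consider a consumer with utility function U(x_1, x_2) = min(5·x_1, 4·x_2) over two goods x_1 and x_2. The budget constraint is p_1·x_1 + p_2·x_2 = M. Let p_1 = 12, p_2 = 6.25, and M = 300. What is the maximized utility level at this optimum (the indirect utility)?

With perfect complements, no substitution: consume in ratio x_1:x_2 = 4:5.
Budget: p_1·x_1 + p_2·(5/4)·x_1 = M, so (4·p_1 + 5·p_2)·x_1 = 4·M.
Demand: x_1*(p_1,p_2,M) = 4·M/(4·p_1 + 5·p_2), x_2* = 5·M/(4·p_1 + 5·p_2).
Here 4·12 + 5·6.25 = 79.25, giving x_1* = 15.142 and x_2* = 18.9274.
Utility at the optimum: U(15.142, 18.9274) = 75.7098.

V = 75.7098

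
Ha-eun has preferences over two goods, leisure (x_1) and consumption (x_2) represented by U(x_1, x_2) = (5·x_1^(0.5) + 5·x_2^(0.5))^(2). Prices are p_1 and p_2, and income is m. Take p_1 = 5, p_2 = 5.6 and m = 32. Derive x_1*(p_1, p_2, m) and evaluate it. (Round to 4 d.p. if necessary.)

MU_x_1 ∝ 5·x_1^(-0.5), MU_x_2 ∝ 5·x_2^(-0.5), so MRS = (x_2/x_1)^(0.5) = p_1/p_2.
Hence x_2/x_1 = (p_1/p_2)^(1/(0.5)), i.e. raised to the 2 power.
Substitute x_2 = (x_2/x_1)·x_1 into the budget: x_1* = m/(p_1 + p_2·(x_2/x_1)).
Numerically x_2/x_1 = 0.797194, so x_1* = 32/(5 + 5.6·0.797194) = 3.3811.

x_1* = 3.3811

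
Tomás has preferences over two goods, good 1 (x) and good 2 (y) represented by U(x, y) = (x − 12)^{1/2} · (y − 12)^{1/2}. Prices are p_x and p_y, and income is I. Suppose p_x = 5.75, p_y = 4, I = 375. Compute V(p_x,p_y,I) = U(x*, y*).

V = 26.8984

Let x' = x−12, y' = y−12. MRS = y'/x' = p_x/p_y.
After buying the subsistence bundle (12, 12), a share 0.5 of the remaining income goes to x: x* = 12 + 0.5·(I − 12p_x − 12p_y)/p_x.
Discretionary income = 375 − 12·5.75 − 12·4 = 258; x* = 12 + 0.5·258/5.75 = 34.4348; y* = 12 + 0.5·258/4 = 44.25.
Utility at the optimum: U(34.4348, 44.25) = 26.8984.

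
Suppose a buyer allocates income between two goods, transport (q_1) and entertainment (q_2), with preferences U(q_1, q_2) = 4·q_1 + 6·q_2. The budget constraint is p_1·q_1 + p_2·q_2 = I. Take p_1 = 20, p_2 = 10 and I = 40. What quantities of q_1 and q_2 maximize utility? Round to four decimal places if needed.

q_1* = 0, q_2* = 4

Perfect substitutes: compare marginal utility per dollar. 4/p_1 vs 6/p_2 → 0.2 vs 0.6.
q_2 gives more utility per dollar, so spend all income on q_2: q_2* = I/p_2, q_1* = 0.
Numerically: q_1* = 0, q_2* = 4.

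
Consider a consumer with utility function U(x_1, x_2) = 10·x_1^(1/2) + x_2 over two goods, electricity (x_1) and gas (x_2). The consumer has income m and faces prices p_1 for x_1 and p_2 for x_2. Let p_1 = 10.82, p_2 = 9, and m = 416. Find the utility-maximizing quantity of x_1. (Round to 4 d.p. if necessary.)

x_1* = 17.297

MU_x_1 = 5/√x_1, MU_x_2 = 1. Tangency: 5/√x_1 = p_1/p_2.
Solve: √x_1 = 5·p_2/p_1, so x_1*(p_1,p_2) = (5·p_2/p_1)², and x_2* = (m − p_1·x_1*)/p_2.
Plugging in: x_1* = (5·9/10.82)² = 17.297.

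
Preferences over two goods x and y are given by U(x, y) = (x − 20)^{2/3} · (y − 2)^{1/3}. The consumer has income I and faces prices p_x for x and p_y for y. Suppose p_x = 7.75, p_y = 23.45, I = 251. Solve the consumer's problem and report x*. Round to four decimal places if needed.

x* = 24.2237

Let x' = x−20, y' = y−2. MRS = 2·y'/x' = p_x/p_y.
After buying the subsistence bundle (20, 2), a share 2/3 of the remaining income goes to x: x* = 20 + 2/3·(I − 20p_x − 2p_y)/p_x.
Discretionary income = 251 − 20·7.75 − 2·23.45 = 49.1; x* = 20 + 2/3·49.1/7.75 = 24.2237.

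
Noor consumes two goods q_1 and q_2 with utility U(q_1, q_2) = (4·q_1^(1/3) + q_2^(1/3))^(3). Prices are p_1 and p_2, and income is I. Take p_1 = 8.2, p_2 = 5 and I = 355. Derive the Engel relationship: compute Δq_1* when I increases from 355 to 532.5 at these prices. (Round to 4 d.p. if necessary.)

Δq_1* = 18.6594

MU_q_1 ∝ 4·q_1^(-2/3), MU_q_2 ∝ q_2^(-2/3), so MRS = 4·(q_2/q_1)^(2/3) = p_1/p_2.
Solve for the ratio: q_2/q_1 = [(1/4)·p_1/p_2]^(1.5).
With the ratio pinned down, the budget gives q_1* = I/(p_1 + p_2·(q_2/q_1)) and q_2* = (q_2/q_1)·q_1*.
Numerically q_2/q_1 = 0.262528, so q_1* = 355/(8.2 + 5·0.262528) = 37.3188.
At I' = 532.5: q_1* = 55.9781. Change: 55.9781 − 37.3188 = 18.6594.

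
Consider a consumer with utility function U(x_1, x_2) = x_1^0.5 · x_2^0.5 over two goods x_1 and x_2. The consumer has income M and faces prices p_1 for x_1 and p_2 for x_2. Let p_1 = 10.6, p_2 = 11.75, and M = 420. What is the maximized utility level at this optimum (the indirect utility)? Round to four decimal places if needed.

V = 18.8169

Demand: x_1*(p_1,p_2,M) = 0.5·M/p_1 and x_2* = 0.5·M/p_2.
At p_1=10.6, p_2=11.75, M=420: x_1* = 0.5·420/10.6 = 19.8113, x_2* = 17.8723.
Utility at the optimum: U(19.8113, 17.8723) = 18.8169.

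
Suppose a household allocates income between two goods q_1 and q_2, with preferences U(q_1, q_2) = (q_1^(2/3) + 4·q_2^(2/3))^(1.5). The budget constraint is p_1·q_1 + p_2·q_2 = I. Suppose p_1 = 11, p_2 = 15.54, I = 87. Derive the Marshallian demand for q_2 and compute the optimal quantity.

q_2* = 5.4292

With the ratio pinned down, the budget gives q_1* = I/(p_1 + p_2·(q_2/q_1)) and q_2* = (q_2/q_1)·q_1*.
Numerically q_2/q_1 = 22.698909, so q_1* = 87/(11 + 15.54·22.698909) = 0.2392 and q_2* = 22.698909·0.2392 = 5.4292.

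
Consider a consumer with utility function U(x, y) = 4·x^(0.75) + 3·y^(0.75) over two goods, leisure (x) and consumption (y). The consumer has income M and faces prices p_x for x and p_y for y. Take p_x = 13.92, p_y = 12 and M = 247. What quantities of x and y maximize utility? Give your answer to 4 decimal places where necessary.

x* = 11.878, y* = 6.8049

With the ratio pinned down, the budget gives x* = M/(p_x + p_y·(y/x)) and y* = (y/x)·x*.
Numerically y/x = 0.572898, so x* = 247/(13.92 + 12·0.572898) = 11.878 and y* = 0.572898·11.878 = 6.8049.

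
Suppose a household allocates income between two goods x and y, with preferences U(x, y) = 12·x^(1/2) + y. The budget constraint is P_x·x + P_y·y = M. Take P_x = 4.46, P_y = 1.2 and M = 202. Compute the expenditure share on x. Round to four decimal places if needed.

share on x = 0.0575

Plugging in: x* = (6·1.2/4.46)² = 2.6061, y* = 158.6472.
Expenditure on x: 4.46·2.6061 = 11.6233; share = 0.0575.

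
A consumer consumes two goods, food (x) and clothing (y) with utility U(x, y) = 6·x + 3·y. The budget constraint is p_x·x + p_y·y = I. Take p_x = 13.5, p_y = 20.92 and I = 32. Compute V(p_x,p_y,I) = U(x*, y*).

V = 14.2222

Linear utility — the consumer picks whichever good has higher MU/price: 6/13.5 = 0.4444 vs 3/20.92 = 0.1434.
x gives more utility per dollar, so spend all income on x: x* = I/p_x, y* = 0.
Numerically: x* = 2.3704, y* = 0.
Utility at the optimum: U(2.3704, 0) = 14.2222.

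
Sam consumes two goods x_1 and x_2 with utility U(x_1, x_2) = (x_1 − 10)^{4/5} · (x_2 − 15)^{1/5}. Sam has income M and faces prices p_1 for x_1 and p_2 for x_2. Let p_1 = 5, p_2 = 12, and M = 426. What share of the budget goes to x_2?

Discretionary income = 426 − 10·5 − 15·12 = 196; x_1* = 10 + 0.8·196/5 = 41.36; x_2* = 15 + 0.2·196/12 = 18.2667.
Expenditure on x_2: 12·18.2667 = 219.2; share = 0.5146.

share on x_2 = 0.5146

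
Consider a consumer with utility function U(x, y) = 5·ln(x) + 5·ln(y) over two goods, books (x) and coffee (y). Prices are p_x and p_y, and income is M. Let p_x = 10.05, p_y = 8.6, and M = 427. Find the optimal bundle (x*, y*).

The MRS is y/x. Set MRS = p_x/p_y.
Rearranging, p_y·y = p_x·x. Substituting into the budget gives p_x·x·(1 + 1) = M.
Demand: x*(p_x,p_y,M) = 0.5·M/p_x and y* = 0.5·M/p_y.
At p_x=10.05, p_y=8.6, M=427: x* = 0.5·427/10.05 = 21.2438, y* = 24.8256.

x* = 21.2438, y* = 24.8256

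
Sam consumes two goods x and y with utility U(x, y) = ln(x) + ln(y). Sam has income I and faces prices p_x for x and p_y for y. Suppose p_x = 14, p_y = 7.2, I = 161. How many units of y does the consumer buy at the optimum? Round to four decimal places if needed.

MU_x/MU_y = (y)/(x); tangency sets this equal to p_x/p_y.
Rearranging, p_y·y = p_x·x. Substituting into the budget gives p_x·x·(1 + 1) = I.
Demand: x*(p_x,p_y,I) = 0.5·I/p_x and y* = 0.5·I/p_y.
At p_x=14, p_y=7.2, I=161: y* = 0.5·161/7.2 = 11.1806.

y* = 11.1806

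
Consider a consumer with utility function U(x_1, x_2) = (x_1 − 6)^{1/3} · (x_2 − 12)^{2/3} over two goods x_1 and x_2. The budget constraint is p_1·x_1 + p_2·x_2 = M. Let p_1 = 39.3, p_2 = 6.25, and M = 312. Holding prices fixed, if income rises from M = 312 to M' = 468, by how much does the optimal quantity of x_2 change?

Δx_2* = 16.64

Let x_1' = x_1−6, x_2' = x_2−12. MRS = (1/2)·x_2'/x_1' = p_1/p_2.
After buying the subsistence bundle (6, 12), a share 1/3 of the remaining income goes to x_1: x_1* = 6 + 1/3·(M − 6p_1 − 12p_2)/p_1.
Discretionary income = 312 − 6·39.3 − 12·6.25 = 1.2; x_2* = 12 + 2/3·1.2/6.25 = 12.128.
At M' = 468: x_2* = 28.768. Change: 28.768 − 12.128 = 16.64.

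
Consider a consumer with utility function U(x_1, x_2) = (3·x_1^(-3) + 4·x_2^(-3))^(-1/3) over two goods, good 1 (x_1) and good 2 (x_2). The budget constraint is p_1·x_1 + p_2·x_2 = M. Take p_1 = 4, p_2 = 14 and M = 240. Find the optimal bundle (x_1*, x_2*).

MRS = MU_x_1/MU_x_2 = (3/4)·(x_2/x_1)^(4). Set equal to p_1/p_2.
Solve for the ratio: x_2/x_1 = [(4/3)·p_1/p_2]^(0.25).
With the ratio pinned down, the budget gives x_1* = M/(p_1 + p_2·(x_2/x_1)) and x_2* = (x_2/x_1)·x_1*.
Numerically x_2/x_1 = 0.785629, so x_1* = 240/(4 + 14·0.785629) = 16.0013 and x_2* = 0.785629·16.0013 = 12.5711.

x_1* = 16.0013, x_2* = 12.5711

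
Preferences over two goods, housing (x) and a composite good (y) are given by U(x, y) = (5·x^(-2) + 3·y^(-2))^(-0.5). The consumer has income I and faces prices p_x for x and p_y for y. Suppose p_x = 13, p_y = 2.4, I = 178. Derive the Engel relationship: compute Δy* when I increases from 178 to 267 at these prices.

From the CES first-order condition, (5/3)·(y/x)^(3) = p_x/p_y.
Solve for the ratio: y/x = [(3/5)·p_x/p_y]^(1/3).
Substitute y = (y/x)·x into the budget: x* = I/(p_x + p_y·(y/x)).
Numerically y/x = 1.481248, so x* = 178/(13 + 2.4·1.481248) = 10.752 and y* = 1.481248·10.752 = 15.9264.
At I' = 267: y* = 23.8897. Change: 23.8897 − 15.9264 = 7.9632.

Δy* = 7.9632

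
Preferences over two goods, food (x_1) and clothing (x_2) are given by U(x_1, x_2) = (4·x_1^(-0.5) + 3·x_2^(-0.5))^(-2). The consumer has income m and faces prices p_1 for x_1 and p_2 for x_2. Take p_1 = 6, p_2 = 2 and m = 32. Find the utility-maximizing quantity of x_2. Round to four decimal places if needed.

From the CES first-order condition, (4/3)·(x_2/x_1)^(1.5) = p_1/p_2.
Solve for the ratio: x_2/x_1 = [(3/4)·p_1/p_2]^(2/3).
Substitute x_2 = (x_2/x_1)·x_1 into the budget: x_1* = m/(p_1 + p_2·(x_2/x_1)).
Numerically x_2/x_1 = 1.717071, so x_1* = 32/(6 + 2·1.717071) = 3.3919 and x_2* = 1.717071·3.3919 = 5.8242.

x_2* = 5.8242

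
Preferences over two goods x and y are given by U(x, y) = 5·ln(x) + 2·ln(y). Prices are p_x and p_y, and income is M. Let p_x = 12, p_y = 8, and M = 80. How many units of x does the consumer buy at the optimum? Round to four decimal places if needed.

x* = 4.7619

Tangency: MRS = (5/2)·y/x = p_x/p_y.
Rearranging, p_y·y = (2/5)·p_x·x. Substituting into the budget gives p_x·x·(1 + (2/5)) = M.
Demand: x*(p_x,p_y,M) = 5/7·M/p_x and y* = 2/7·M/p_y.
At p_x=12, p_y=8, M=80: x* = 5/7·80/12 = 4.7619.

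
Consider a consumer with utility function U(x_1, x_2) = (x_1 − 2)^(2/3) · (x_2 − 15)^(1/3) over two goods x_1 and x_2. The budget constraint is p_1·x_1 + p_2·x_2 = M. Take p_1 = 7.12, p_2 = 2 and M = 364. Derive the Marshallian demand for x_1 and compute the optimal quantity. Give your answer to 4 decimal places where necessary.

After buying the subsistence bundle (2, 15), a share 2/3 of the remaining income goes to x_1: x_1* = 2 + 2/3·(M − 2p_1 − 15p_2)/p_1.
Discretionary income = 364 − 2·7.12 − 15·2 = 319.76; x_1* = 2 + 2/3·319.76/7.12 = 31.9401.

x_1* = 31.9401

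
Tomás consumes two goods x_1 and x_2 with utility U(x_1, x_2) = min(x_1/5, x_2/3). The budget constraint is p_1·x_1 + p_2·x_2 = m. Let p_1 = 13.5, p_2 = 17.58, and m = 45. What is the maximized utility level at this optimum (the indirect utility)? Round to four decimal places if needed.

Demand: x_1*(p_1,p_2,m) = 5·m/(5·p_1 + 3·p_2), x_2* = 3·m/(5·p_1 + 3·p_2).
Here 5·13.5 + 3·17.58 = 120.24, giving x_1* = 1.8713 and x_2* = 1.1228.
Utility at the optimum: U(1.8713, 1.1228) = 0.3743.

V = 0.3743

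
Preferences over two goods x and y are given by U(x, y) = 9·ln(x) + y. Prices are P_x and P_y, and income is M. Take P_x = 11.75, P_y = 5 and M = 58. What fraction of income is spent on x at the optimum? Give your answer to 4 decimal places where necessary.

MU_x = 9/x, MU_y = 1. Tangency: 9/x = P_x/P_y.
So x*(P_x,P_y) = 9·P_y/P_x, independent of income; and y* = (M − 9·P_y)/P_y.
At the given prices: x* = 9·5/11.75 = 3.8298, and y* = 2.6.
Expenditure on x: 11.75·3.8298 = 45; share = 0.7759.

share on x = 0.7759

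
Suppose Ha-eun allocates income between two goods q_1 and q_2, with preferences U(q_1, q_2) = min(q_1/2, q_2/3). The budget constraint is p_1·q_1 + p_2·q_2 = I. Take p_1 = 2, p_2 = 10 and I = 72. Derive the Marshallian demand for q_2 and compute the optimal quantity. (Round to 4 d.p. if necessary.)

Leontief preferences: the optimum is at the kink where q_1/2 = q_2/3, i.e. q_2 = (3/2)·q_1.
Budget: p_1·q_1 + p_2·(3/2)·q_1 = I, so (2·p_1 + 3·p_2)·q_1 = 2·I.
Demand: q_1*(p_1,p_2,I) = 2·I/(2·p_1 + 3·p_2), q_2* = 3·I/(2·p_1 + 3·p_2).
Here 2·2 + 3·10 = 34, giving q_2* = 6.3529.

q_2* = 6.3529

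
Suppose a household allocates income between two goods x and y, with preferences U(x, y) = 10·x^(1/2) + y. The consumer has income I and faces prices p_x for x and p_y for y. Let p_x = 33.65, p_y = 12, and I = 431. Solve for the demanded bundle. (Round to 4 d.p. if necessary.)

Thus x* = (5·p_y/p_x)² — independent of I — with the rest of income spent on y.
Plugging in: x* = (5·12/33.65)² = 3.1793, y* = 27.0014.

x* = 3.1793, y* = 27.0014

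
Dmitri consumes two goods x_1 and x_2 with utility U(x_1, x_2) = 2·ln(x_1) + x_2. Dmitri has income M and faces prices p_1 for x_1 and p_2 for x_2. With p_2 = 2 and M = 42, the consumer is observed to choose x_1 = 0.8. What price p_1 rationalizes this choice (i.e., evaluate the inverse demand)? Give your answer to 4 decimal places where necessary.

Set MRS = p_1/p_2: (2/x_1)/1 = p_1/p_2.
So x_1*(p_1,p_2) = 2·p_2/p_1, independent of income; and x_2* = (M − 2·p_2)/p_2.
Set x_1* = 0.8 in the demand function and solve for p_1: p_1 = 5.

p_1 = 5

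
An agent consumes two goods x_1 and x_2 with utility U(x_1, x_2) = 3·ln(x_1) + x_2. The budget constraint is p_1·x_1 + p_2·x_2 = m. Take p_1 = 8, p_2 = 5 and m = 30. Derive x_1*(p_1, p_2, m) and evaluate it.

MU_x_1 = 3/x_1, MU_x_2 = 1. Tangency: 3/x_1 = p_1/p_2.
So x_1*(p_1,p_2) = 3·p_2/p_1, independent of income; and x_2* = (m − 3·p_2)/p_2.
At the given prices: x_1* = 3·5/8 = 1.875.

x_1* = 1.875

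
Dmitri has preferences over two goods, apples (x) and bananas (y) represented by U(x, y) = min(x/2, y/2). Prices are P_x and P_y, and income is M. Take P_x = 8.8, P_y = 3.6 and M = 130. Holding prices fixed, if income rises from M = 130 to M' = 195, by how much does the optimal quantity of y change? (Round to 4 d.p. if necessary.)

Δy* = 5.2419

Leontief preferences: the optimum is at the kink where x/2 = y/2, i.e. y = x.
Budget: P_x·x + P_y·x = M, so (2·P_x + 2·P_y)·x = 2·M.
Demand: x*(P_x,P_y,M) = 2·M/(2·P_x + 2·P_y), y* = 2·M/(2·P_x + 2·P_y).
Here 2·8.8 + 2·3.6 = 24.8, giving y* = 10.4839.
At M' = 195: y* = 15.7258. Change: 15.7258 − 10.4839 = 5.2419.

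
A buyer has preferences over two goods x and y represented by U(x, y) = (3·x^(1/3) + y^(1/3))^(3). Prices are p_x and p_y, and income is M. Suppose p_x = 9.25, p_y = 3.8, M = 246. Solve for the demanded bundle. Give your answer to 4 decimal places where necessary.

x* = 20.4533, y* = 14.9492

MU_x ∝ 3·x^(-2/3), MU_y ∝ y^(-2/3), so MRS = 3·(y/x)^(2/3) = p_x/p_y.
Solve for the ratio: y/x = [(1/3)·p_x/p_y]^(1.5).
Substitute y = (y/x)·x into the budget: x* = M/(p_x + p_y·(y/x)).
Numerically y/x = 0.730896, so x* = 246/(9.25 + 3.8·0.730896) = 20.4533 and y* = 0.730896·20.4533 = 14.9492.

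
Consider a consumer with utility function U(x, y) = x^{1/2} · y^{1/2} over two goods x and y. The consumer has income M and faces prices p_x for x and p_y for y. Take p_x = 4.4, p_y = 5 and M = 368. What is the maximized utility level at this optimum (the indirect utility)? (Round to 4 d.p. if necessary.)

V = 39.2289

Tangency: MRS = y/x = p_x/p_y.
Rearranging, p_y·y = p_x·x. Substituting into the budget gives p_x·x·(1 + 1) = M.
Demand: x*(p_x,p_y,M) = 0.5·M/p_x and y* = 0.5·M/p_y.
At p_x=4.4, p_y=5, M=368: x* = 0.5·368/4.4 = 41.8182, y* = 36.8.
Utility at the optimum: U(41.8182, 36.8) = 39.2289.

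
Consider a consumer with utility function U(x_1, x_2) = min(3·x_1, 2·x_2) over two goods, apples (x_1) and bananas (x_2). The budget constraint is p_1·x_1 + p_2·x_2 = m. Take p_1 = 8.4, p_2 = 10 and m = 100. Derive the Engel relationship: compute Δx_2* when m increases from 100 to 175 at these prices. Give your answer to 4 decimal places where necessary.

Leontief preferences: the optimum is at the kink where x_1/2 = x_2/3, i.e. x_2 = (3/2)·x_1.
Budget: p_1·x_1 + p_2·(3/2)·x_1 = m, so (2·p_1 + 3·p_2)·x_1 = 2·m.
Demand: x_1*(p_1,p_2,m) = 2·m/(2·p_1 + 3·p_2), x_2* = 3·m/(2·p_1 + 3·p_2).
Here 2·8.4 + 3·10 = 46.8, giving x_2* = 6.4103.
At m' = 175: x_2* = 11.2179. Change: 11.2179 − 6.4103 = 4.8077.

Δx_2* = 4.8077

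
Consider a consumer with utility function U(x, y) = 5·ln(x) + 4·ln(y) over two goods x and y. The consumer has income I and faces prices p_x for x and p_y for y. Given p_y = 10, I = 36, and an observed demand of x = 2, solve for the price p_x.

Tangency: MRS = (5/4)·y/x = p_x/p_y.
So 5·p_y·y = 4·p_x·x; combined with the budget, a share 5/9 of income goes to x.
Demand: x*(p_x,p_y,I) = 5/9·I/p_x and y* = 4/9·I/p_y.
Set x* = 2 in the demand function and solve for p_x: p_x = 10.

p_x = 10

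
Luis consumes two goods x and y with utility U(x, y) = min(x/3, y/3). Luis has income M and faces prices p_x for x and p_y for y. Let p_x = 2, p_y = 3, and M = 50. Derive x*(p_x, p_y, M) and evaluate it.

With perfect complements, no substitution: consume in ratio x:y = 3:3.
Budget: p_x·x + p_y·x = M, so (3·p_x + 3·p_y)·x = 3·M.
Demand: x*(p_x,p_y,M) = 3·M/(3·p_x + 3·p_y), y* = 3·M/(3·p_x + 3·p_y).
Here 3·2 + 3·3 = 15, giving x* = 10.

x* = 10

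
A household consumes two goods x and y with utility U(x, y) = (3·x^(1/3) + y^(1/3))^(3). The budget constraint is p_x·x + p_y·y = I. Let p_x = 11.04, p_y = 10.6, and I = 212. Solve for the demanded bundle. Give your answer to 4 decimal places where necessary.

From the CES first-order condition, 3·(y/x)^(2/3) = p_x/p_y.
Solve for the ratio: y/x = [(1/3)·p_x/p_y]^(1.5).
With the ratio pinned down, the budget gives x* = I/(p_x + p_y·(y/x)) and y* = (y/x)·x*.
Numerically y/x = 0.204556, so x* = 212/(11.04 + 10.6·0.204556) = 16.0505 and y* = 0.204556·16.0505 = 3.2832.

x* = 16.0505, y* = 3.2832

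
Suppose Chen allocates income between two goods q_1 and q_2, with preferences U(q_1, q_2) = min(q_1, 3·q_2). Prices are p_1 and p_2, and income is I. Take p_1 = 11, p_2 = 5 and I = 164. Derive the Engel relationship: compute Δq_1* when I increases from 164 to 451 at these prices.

Δq_1* = 22.6579

With perfect complements, no substitution: consume in ratio q_1:q_2 = 3:1.
Budget: p_1·q_1 + p_2·(1/3)·q_1 = I, so (3·p_1 + p_2)·q_1 = 3·I.
Demand: q_1*(p_1,p_2,I) = 3·I/(3·p_1 + p_2), q_2* = I/(3·p_1 + p_2).
Here 3·11 + 5 = 38, giving q_1* = 12.9474.
At I' = 451: q_1* = 35.6053. Change: 35.6053 − 12.9474 = 22.6579.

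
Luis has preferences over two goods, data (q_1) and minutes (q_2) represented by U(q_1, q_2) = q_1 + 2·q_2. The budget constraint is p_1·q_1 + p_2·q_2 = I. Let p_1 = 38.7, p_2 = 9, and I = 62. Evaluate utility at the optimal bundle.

V = 13.7778

Linear utility — the consumer picks whichever good has higher MU/price: 1/38.7 = 0.0258 vs 2/9 = 0.2222.
q_2 gives more utility per dollar, so spend all income on q_2: q_2* = I/p_2, q_1* = 0.
Numerically: q_1* = 0, q_2* = 6.8889.
Utility at the optimum: U(0, 6.8889) = 13.7778.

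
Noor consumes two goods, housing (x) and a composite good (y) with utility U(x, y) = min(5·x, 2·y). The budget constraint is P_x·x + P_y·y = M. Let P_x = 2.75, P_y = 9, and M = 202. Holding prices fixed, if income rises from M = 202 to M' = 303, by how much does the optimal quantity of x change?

Δx* = 4

With perfect complements, no substitution: consume in ratio x:y = 2:5.
Budget: P_x·x + P_y·(5/2)·x = M, so (2·P_x + 5·P_y)·x = 2·M.
Demand: x*(P_x,P_y,M) = 2·M/(2·P_x + 5·P_y), y* = 5·M/(2·P_x + 5·P_y).
Here 2·2.75 + 5·9 = 50.5, giving x* = 8.
At M' = 303: x* = 12. Change: 12 − 8 = 4.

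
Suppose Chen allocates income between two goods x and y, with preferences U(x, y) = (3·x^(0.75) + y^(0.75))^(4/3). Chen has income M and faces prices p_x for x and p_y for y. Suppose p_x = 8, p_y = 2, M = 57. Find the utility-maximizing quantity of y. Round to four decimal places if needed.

y* = 12.5793

From the CES first-order condition, 3·(y/x)^(0.25) = p_x/p_y.
Solve for the ratio: y/x = [(1/3)·p_x/p_y]^(4).
With the ratio pinned down, the budget gives x* = M/(p_x + p_y·(y/x)) and y* = (y/x)·x*.
Numerically y/x = 3.160494, so x* = 57/(8 + 2·3.160494) = 3.9802 and y* = 3.160494·3.9802 = 12.5793.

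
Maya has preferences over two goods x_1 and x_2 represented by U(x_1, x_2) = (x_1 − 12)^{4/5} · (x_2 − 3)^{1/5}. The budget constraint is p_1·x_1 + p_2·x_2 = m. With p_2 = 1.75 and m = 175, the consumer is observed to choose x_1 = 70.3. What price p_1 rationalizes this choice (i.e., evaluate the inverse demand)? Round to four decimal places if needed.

Let x_1' = x_1−12, x_2' = x_2−3. MRS = 4·x_2'/x_1' = p_1/p_2.
Substituting into the budget: x_1* = 12 + 0.8·(m − 12·p_1 − 3·p_2)/p_1, and x_2* = 3 + 0.2·(…)/p_2.
Set x_1* = 70.3 in the demand function and solve for p_1: p_1 = 2.

p_1 = 2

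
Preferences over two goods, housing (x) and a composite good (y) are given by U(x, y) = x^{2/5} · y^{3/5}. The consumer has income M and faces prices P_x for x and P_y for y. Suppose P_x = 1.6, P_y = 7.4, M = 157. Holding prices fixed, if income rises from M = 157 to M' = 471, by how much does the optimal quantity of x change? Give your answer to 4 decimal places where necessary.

MU_x/MU_y = (0.4·y)/(0.6·x); tangency sets this equal to P_x/P_y.
Rearranging, P_y·y = (3/2)·P_x·x. Substituting into the budget gives P_x·x·(1 + (3/2)) = M.
Demand: x*(P_x,P_y,M) = 0.4·M/P_x and y* = 0.6·M/P_y.
At P_x=1.6, P_y=7.4, M=157: x* = 0.4·157/1.6 = 39.25.
At M' = 471: x* = 117.75. Change: 117.75 − 39.25 = 78.5.

Δx* = 78.5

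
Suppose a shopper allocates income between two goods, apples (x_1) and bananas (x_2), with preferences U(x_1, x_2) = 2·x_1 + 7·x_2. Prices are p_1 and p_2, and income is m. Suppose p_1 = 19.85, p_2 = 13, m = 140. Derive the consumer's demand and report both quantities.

x_1* = 0, x_2* = 10.7692

Numerically: x_1* = 0, x_2* = 10.7692.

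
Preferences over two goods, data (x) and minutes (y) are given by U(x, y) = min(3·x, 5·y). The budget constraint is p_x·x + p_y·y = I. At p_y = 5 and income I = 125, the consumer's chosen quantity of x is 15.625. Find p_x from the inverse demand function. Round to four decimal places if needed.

p_x = 5

With perfect complements, no substitution: consume in ratio x:y = 5:3.
Budget: p_x·x + p_y·(3/5)·x = I, so (5·p_x + 3·p_y)·x = 5·I.
Demand: x*(p_x,p_y,I) = 5·I/(5·p_x + 3·p_y), y* = 3·I/(5·p_x + 3·p_y).
Set x* = 15.625 in the demand function and solve for p_x: p_x = 5.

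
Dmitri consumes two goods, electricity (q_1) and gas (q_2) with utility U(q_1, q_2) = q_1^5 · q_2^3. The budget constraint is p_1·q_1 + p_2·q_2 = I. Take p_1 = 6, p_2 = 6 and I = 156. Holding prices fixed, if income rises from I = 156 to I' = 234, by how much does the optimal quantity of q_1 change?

MU_q_1/MU_q_2 = (5·q_2)/(3·q_1); tangency sets this equal to p_1/p_2.
Rearranging, p_2·q_2 = (3/5)·p_1·q_1. Substituting into the budget gives p_1·q_1·(1 + (3/5)) = I.
Demand: q_1*(p_1,p_2,I) = 0.625·I/p_1 and q_2* = 0.375·I/p_2.
At p_1=6, p_2=6, I=156: q_1* = 0.625·156/6 = 16.25.
At I' = 234: q_1* = 24.375. Change: 24.375 − 16.25 = 8.125.

Δq_1* = 8.125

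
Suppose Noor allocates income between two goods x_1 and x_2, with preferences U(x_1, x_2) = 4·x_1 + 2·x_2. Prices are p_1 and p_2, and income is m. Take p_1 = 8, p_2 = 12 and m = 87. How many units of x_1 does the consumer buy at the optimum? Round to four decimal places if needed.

x_1* = 10.875

x_1 gives more utility per dollar, so spend all income on x_1: x_1* = m/p_1, x_2* = 0.
Numerically: x_1* = 10.875, x_2* = 0.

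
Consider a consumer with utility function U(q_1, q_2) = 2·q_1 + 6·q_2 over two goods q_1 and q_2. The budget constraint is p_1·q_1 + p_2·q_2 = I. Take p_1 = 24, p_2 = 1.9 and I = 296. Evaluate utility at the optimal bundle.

Linear utility — the consumer picks whichever good has higher MU/price: 2/24 = 0.0833 vs 6/1.9 = 3.1579.
q_2 gives more utility per dollar, so spend all income on q_2: q_2* = I/p_2, q_1* = 0.
Numerically: q_1* = 0, q_2* = 155.7895.
Utility at the optimum: U(0, 155.7895) = 934.7368.

V = 934.7368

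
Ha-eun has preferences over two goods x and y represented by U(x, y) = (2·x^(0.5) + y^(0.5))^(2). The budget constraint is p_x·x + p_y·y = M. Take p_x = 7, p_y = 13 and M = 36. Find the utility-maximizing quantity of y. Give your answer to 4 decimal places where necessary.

MRS = MU_x/MU_y = 2·(y/x)^(0.5). Set equal to p_x/p_y.
Solve for the ratio: y/x = [(1/2)·p_x/p_y]^(2).
With the ratio pinned down, the budget gives x* = M/(p_x + p_y·(y/x)) and y* = (y/x)·x*.
Numerically y/x = 0.072485, so x* = 36/(7 + 13·0.072485) = 4.5327 and y* = 0.072485·4.5327 = 0.3286.

y* = 0.3286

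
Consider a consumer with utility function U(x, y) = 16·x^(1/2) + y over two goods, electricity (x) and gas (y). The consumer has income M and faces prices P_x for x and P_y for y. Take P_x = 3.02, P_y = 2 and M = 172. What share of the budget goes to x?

share on x = 0.4928

Utility is quasi-linear in y; the FOC for x is 8/√x = P_x/P_y.
Solve: √x = 8·P_y/P_x, so x*(P_x,P_y) = (8·P_y/P_x)², and y* = (M − P_x·x*)/P_y.
Plugging in: x* = (8·2/3.02)² = 28.0689, y* = 43.6159.
Expenditure on x: 3.02·28.0689 = 84.7682; share = 0.4928.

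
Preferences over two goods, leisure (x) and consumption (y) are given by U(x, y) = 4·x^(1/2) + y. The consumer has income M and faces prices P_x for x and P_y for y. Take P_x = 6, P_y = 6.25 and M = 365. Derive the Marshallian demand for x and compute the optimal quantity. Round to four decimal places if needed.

MU_x = 2/√x, MU_y = 1. Tangency: 2/√x = P_x/P_y.
Solve: √x = 2·P_y/P_x, so x*(P_x,P_y) = (2·P_y/P_x)², and y* = (M − P_x·x*)/P_y.
Plugging in: x* = (2·6.25/6)² = 4.3403.

x* = 4.3403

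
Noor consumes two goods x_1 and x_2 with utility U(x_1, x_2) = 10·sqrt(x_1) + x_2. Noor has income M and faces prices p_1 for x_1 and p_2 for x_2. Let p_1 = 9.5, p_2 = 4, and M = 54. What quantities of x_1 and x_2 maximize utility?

Set MRS = p_1/p_2: 5·x_1^(−1/2) = p_1/p_2.
Thus x_1* = (5·p_2/p_1)² — independent of M — with the rest of income spent on x_2.
Plugging in: x_1* = (5·4/9.5)² = 4.4321, x_2* = 2.9737.

x_1* = 4.4321, x_2* = 2.9737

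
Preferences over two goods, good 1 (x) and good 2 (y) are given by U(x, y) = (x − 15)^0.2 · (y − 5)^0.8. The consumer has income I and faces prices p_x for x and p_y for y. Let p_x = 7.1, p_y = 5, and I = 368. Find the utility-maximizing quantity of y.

y* = 42.84

MRS = (1/4)·(y−5)/(x−15). Tangency with p_x/p_y gives y−5 = 4·(p_x/p_y)·(x−15).
Substituting into the budget: x* = 15 + 0.2·(I − 15·p_x − 5·p_y)/p_x, and y* = 5 + 0.8·(…)/p_y.
Discretionary income = 368 − 15·7.1 − 5·5 = 236.5; y* = 5 + 0.8·236.5/5 = 42.84.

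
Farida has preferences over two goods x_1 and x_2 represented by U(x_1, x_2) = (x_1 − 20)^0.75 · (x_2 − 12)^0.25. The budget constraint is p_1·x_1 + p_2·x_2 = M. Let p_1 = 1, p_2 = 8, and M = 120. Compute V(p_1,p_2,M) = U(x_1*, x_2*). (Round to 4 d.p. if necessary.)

Let x_1' = x_1−20, x_2' = x_2−12. MRS = 3·x_2'/x_1' = p_1/p_2.
Substituting into the budget: x_1* = 20 + 0.75·(M − 20·p_1 − 12·p_2)/p_1, and x_2* = 12 + 0.25·(…)/p_2.
Discretionary income = 120 − 20·1 − 12·8 = 4; x_1* = 20 + 0.75·4/1 = 23; x_2* = 12 + 0.25·4/8 = 12.125.
Utility at the optimum: U(23, 12.125) = 1.3554.

V = 1.3554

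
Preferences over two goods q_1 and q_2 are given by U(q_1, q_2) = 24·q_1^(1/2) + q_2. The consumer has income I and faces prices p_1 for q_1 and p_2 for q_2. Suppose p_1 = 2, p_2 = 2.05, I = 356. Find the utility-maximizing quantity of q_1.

Utility is quasi-linear in q_2; the FOC for q_1 is 12/√q_1 = p_1/p_2.
Solve: √q_1 = 12·p_2/p_1, so q_1*(p_1,p_2) = (12·p_2/p_1)², and q_2* = (I − p_1·q_1*)/p_2.
Plugging in: q_1* = (12·2.05/2)² = 151.29.

q_1* = 151.29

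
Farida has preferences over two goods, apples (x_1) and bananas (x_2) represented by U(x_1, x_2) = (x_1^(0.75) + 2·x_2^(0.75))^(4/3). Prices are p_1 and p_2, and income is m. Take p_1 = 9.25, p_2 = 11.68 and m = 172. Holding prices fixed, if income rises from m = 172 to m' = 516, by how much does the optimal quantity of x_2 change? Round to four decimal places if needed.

MU_x_1 ∝ x_1^(-0.25), MU_x_2 ∝ 2·x_2^(-0.25), so MRS = (1/2)·(x_2/x_1)^(0.25) = p_1/p_2.
Solve for the ratio: x_2/x_1 = [2·p_1/p_2]^(4).
Substitute x_2 = (x_2/x_1)·x_1 into the budget: x_1* = m/(p_1 + p_2·(x_2/x_1)).
Numerically x_2/x_1 = 6.293838, so x_1* = 172/(9.25 + 11.68·6.293838) = 2.0782 and x_2* = 6.293838·2.0782 = 13.0802.
At m' = 516: x_2* = 39.2405. Change: 39.2405 − 13.0802 = 26.1603.

Δx_2* = 26.1603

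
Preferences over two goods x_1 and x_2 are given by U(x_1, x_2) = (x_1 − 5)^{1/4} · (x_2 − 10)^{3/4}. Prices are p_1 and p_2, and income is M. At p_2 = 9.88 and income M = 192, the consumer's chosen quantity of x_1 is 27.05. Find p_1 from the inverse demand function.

MRS = (1/3)·(x_2−10)/(x_1−5). Tangency with p_1/p_2 gives x_2−10 = 3·(p_1/p_2)·(x_1−5).
After buying the subsistence bundle (5, 10), a share 0.25 of the remaining income goes to x_1: x_1* = 5 + 0.25·(M − 5p_1 − 10p_2)/p_1.
Set x_1* = 27.05 in the demand function and solve for p_1: p_1 = 1.

p_1 = 1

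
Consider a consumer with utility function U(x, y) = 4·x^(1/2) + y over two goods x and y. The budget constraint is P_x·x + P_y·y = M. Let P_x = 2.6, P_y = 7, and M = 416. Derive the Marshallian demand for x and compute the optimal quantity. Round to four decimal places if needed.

x* = 28.9941

Plugging in: x* = (2·7/2.6)² = 28.9941.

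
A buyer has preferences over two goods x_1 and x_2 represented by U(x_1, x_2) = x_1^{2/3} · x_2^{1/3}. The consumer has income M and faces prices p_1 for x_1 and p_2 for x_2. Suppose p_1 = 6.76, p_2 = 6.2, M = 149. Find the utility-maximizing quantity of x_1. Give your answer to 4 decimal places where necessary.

x_1* = 14.6943

MU_x_1/MU_x_2 = (2/3·x_2)/(1/3·x_1); tangency sets this equal to p_1/p_2.
Rearranging, p_2·x_2 = (1/2)·p_1·x_1. Substituting into the budget gives p_1·x_1·(1 + (1/2)) = M.
Demand: x_1*(p_1,p_2,M) = 2/3·M/p_1 and x_2* = 1/3·M/p_2.
At p_1=6.76, p_2=6.2, M=149: x_1* = 2/3·149/6.76 = 14.6943.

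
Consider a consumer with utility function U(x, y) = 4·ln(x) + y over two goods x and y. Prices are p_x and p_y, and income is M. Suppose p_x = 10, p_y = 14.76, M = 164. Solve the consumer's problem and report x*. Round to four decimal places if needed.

x* = 5.904

Set MRS = p_x/p_y: (4/x)/1 = p_x/p_y.
So x*(p_x,p_y) = 4·p_y/p_x, independent of income; and y* = (M − 4·p_y)/p_y.
At the given prices: x* = 4·14.76/10 = 5.904.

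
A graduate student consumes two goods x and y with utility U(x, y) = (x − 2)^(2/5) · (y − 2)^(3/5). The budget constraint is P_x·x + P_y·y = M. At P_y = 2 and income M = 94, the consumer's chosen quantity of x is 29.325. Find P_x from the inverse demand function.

P_x = 1.28

Let x' = x−2, y' = y−2. MRS = (2/3)·y'/x' = P_x/P_y.
Substituting into the budget: x* = 2 + 0.4·(M − 2·P_x − 2·P_y)/P_x, and y* = 2 + 0.6·(…)/P_y.
Set x* = 29.325 in the demand function and solve for P_x: P_x = 1.28.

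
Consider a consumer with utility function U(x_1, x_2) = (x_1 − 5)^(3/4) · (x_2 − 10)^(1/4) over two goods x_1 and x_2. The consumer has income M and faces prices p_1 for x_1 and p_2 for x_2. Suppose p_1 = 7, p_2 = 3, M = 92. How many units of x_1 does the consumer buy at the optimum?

Substituting into the budget: x_1* = 5 + 0.75·(M − 5·p_1 − 10·p_2)/p_1, and x_2* = 10 + 0.25·(…)/p_2.
Discretionary income = 92 − 5·7 − 10·3 = 27; x_1* = 5 + 0.75·27/7 = 7.8929.

x_1* = 7.8929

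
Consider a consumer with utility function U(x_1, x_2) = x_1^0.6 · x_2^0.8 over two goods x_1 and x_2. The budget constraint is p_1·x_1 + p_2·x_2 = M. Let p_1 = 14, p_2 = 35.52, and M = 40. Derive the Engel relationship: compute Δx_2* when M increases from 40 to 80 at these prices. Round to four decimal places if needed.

The MRS is (3/4)·x_2/x_1. Set MRS = p_1/p_2.
Rearranging, p_2·x_2 = (4/3)·p_1·x_1. Substituting into the budget gives p_1·x_1·(1 + (4/3)) = M.
Demand: x_1*(p_1,p_2,M) = 3/7·M/p_1 and x_2* = 4/7·M/p_2.
At p_1=14, p_2=35.52, M=40: x_2* = 4/7·40/35.52 = 0.6435.
At M' = 80: x_2* = 1.287. Change: 1.287 − 0.6435 = 0.6435.

Δx_2* = 0.6435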